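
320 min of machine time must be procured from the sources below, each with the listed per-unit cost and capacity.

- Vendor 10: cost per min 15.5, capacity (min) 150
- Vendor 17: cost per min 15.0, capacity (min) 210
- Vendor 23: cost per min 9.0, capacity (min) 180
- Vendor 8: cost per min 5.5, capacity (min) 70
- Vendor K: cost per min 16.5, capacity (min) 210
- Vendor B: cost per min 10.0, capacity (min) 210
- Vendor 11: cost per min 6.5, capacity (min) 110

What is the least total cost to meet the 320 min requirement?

Fill from the cheapest source first.
Vendor 8 at 5.5: take all 70 min → 250 still needed.
Vendor 11 at 6.5: take all 110 min → 140 still needed.
Vendor 23 at 9.0: take 140 of its 180 → requirement met.
Vendor B, Vendor 17, Vendor 10, Vendor K: unused.
Cost = 70×5.5 + 110×6.5 + 140×9.0 = 2360.

2360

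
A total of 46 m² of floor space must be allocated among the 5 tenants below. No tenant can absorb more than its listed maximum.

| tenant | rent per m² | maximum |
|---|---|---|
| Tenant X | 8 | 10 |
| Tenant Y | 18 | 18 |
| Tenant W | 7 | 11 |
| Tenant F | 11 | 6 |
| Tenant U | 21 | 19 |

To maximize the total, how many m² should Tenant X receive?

Rank by rent per m²: Tenant U 21 > Tenant Y 18 > Tenant F 11 > Tenant X 8 > Tenant W 7.
Give Tenant U 19 to hit its cap of 19 — 27 left.
Tenant Y takes 18 to reach its cap of 18 — 9 left.
Tenant F: +6 to 6 (cap) — 3 left.
Tenant X has room for 10 but only 3 remain, so it gets 3.

3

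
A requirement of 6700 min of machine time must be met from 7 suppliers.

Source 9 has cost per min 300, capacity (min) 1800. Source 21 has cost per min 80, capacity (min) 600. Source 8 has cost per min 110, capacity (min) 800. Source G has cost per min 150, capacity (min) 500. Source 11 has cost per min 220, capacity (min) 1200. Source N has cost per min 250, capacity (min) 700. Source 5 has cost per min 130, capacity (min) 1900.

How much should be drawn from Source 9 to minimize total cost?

1000

Cheapest first:
Source 21 at 80: take all 600 min — 6100 still needed.
Source 8 at 110: take all 800 min — 5300 still needed.
Take 1900 from Source 5 at 130 — need 3400 more.
Source G at 150: take all 500 min — 2900 still needed.
Take 1200 from Source 11 at 220 — need 1700 more.
Source N (250): use full 700 — 1000 min to go.
Source 9 at 300: take 1000 of its 1800 — requirement met.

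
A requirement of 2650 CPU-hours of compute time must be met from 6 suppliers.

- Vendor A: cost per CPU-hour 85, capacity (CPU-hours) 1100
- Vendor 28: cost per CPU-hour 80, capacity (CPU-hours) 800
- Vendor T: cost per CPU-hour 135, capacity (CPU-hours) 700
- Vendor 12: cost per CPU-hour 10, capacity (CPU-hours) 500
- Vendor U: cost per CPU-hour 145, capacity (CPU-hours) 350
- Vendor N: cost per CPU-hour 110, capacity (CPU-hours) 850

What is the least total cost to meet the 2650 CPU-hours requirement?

190000

Fill from the cheapest supplier first.
Vendor 12 (10): use full 500 — 2150 CPU-hours to go.
Take 800 from Vendor 28 at 80 — need 1350 more.
Take 1100 from Vendor A at 85 — need 250 more.
Take 250 from Vendor N at 110 to finish.
Vendor T, Vendor U: unused.
Cost = 500×10 + 800×80 + 1100×85 + 250×110 = 190000.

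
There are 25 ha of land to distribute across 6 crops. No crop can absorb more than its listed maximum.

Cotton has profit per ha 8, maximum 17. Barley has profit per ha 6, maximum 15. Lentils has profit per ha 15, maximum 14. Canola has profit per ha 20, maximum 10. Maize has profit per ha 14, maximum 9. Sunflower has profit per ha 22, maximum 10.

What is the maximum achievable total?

Order the crops by profit per ha: Sunflower 22 > Canola 20 > Lentils 15 > Maize 14 > Cotton 8 > Barley 6.
Give Sunflower 10 to hit its cap of 10 → 15 left.
Give Canola 10 to hit its cap of 10 → 5 left.
Lentils: +5 (room for 14) → 5. Pool exhausted.
Total = 15×5 + 20×10 + 22×10 = 495.

495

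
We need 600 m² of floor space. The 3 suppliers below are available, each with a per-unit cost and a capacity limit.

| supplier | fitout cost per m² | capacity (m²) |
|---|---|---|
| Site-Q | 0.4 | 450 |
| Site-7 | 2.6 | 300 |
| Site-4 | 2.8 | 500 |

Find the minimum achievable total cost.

570

Use suppliers in increasing cost order.
Site-Q at 0.4: take all 450 m² → 150 still needed.
Site-7 (2.6): take the remaining 150 → done.
Site-4: unused.
Cost = 450×0.4 + 150×2.6 = 570.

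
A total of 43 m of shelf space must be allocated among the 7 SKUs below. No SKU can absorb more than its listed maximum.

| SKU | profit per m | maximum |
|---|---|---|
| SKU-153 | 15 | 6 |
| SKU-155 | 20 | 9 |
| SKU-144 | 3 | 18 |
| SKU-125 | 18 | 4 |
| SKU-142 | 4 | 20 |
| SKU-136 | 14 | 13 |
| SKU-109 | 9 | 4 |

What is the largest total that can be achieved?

Order the SKUs by profit per m: SKU-155 20 > SKU-125 18 > SKU-153 15 > SKU-136 14 > SKU-109 9 > SKU-142 4 > SKU-144 3.
Give SKU-155 9 to hit its cap of 9 — 34 left.
Give SKU-125 4 to hit its cap of 4 — 30 left.
SKU-153: +6 to 6 (cap) — 24 left.
SKU-136: +13 to 13 (cap) — 11 left.
Give SKU-109 4 to hit its cap of 4 — 7 left.
SKU-142: +7 (room for 20) → 7. Pool exhausted.
Total = 15×6 + 20×9 + 18×4 + 4×7 + 14×13 + 9×4 = 588.

588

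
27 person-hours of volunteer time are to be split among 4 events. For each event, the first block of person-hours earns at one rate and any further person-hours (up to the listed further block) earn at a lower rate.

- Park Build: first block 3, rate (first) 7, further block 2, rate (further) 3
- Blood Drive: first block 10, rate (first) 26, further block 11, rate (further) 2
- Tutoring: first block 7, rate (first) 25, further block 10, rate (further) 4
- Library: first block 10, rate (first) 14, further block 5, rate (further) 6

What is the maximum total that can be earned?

575

Treat each block as its own option and order by rate: Blood Drive/tier1 26 > Tutoring/tier1 25 > Library/tier1 14 > Park Build/tier1 7 > Library/tier2 6 > Tutoring/tier2 4 > Park Build/tier2 3 > Blood Drive/tier2 2.
Blood Drive/tier1 (26): +10 → 17 left.
Fill Tutoring tier1 block (7 at 25) → 10 left.
Library tier1 at 14: fill all 10 → 0 left.
Total = 26×10 + 25×7 + 14×10 = 575.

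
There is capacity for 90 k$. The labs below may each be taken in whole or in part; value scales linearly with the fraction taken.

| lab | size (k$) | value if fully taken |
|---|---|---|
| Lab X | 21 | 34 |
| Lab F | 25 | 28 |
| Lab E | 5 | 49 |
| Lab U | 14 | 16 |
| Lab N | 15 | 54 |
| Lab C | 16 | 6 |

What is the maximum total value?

Best value per unit of size first: Lab E 49/5≈9.8, Lab N 54/15≈3.6, Lab X 34/21≈1.62, Lab U 16/14≈1.14, Lab F 28/25≈1.12, Lab C 6/16≈0.375.
All 5 k$ of Lab E fit (value 49) ; 85 remain.
Lab N: take in full, 15 k$ for value 54 ; 70 left.
Take all of Lab X (21 k$, value 34) ; 49 k$ left.
All 14 k$ of Lab U fit (value 16) ; 35 remain.
Take all of Lab F (25 k$, value 28) ; 10 k$ left.
Only 10 k$ remain; take 10/16 of Lab C for value 6×10/16 = 3.75.
Total value = 184.75.

184.75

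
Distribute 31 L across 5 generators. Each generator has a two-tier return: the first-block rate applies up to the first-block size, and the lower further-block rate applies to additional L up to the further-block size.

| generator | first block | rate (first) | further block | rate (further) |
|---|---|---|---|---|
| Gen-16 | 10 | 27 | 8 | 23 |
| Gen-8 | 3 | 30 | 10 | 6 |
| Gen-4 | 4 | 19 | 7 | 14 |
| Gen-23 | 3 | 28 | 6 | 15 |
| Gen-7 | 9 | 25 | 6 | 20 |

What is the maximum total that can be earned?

807

Rank every tier by rate: Gen-8/tier1 30 > Gen-23/tier1 28 > Gen-16/tier1 27 > Gen-7/tier1 25 > Gen-16/tier2 23 > Gen-7/tier2 20 > Gen-4/tier1 19 > Gen-23/tier2 15 > Gen-4/tier2 14 > Gen-8/tier2 6.
Fill Gen-8 tier1 block (3 at 30) ; 28 left.
Gen-23/tier1 (28): +3 ; 25 left.
Gen-16 tier1 at 27: fill all 10 ; 15 left.
Gen-7 tier1 at 25: fill all 9 ; 6 left.
Gen-16 tier2 at 23: only 6 left, fill 6.
Total = 30×3 + 28×3 + 27×10 + 25×9 + 23×6 = 807.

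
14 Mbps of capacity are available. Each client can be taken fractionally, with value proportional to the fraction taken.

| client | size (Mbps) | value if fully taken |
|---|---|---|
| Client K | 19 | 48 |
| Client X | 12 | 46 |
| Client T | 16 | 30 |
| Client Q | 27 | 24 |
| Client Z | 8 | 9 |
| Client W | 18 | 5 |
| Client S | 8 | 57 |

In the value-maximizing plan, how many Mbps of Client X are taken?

6

Rank by value-to-size ratio: Client S 57/8≈7.12, Client X 46/12≈3.83, Client K 48/19≈2.53, Client T 30/16≈1.88, Client Z 9/8≈1.12, Client Q 24/27≈0.889, Client W 5/18≈0.278.
All 8 Mbps of Client S fit (value 57) — 6 remain.
Fill the last 6 Mbps with part of Client X: 6/12 of it earns 23.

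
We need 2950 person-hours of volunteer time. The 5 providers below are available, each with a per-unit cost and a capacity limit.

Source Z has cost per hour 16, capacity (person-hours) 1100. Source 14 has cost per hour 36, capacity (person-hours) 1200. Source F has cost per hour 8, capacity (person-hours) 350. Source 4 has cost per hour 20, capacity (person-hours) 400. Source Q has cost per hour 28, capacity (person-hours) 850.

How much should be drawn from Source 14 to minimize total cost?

Use providers in increasing cost order.
Source F (8): use full 350 ; 2600 person-hours to go.
Take 1100 from Source Z at 16 ; need 1500 more.
Source 4 at 20: take all 400 person-hours ; 1100 still needed.
Source Q (28): use full 850 ; 250 person-hours to go.
Source 14 (36): take the remaining 250 ; done.

250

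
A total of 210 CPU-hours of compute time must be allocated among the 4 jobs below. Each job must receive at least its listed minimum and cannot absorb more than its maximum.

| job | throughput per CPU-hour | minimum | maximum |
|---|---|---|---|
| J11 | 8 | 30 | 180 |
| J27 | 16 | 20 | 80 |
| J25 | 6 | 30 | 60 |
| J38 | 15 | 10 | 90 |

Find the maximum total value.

Meeting every minimum uses 30+20+30+10 = 90 CPU-hours, leaving 120.
Rank by throughput per CPU-hour: J27 16 > J38 15 > J11 8 > J25 6.
Give J27 60 more to hit its cap of 80 ; 60 left.
J38: +60 (room for 80) → 70. Pool exhausted.
Total = 8×30 + 16×80 + 6×30 + 15×70 = 2750.

2750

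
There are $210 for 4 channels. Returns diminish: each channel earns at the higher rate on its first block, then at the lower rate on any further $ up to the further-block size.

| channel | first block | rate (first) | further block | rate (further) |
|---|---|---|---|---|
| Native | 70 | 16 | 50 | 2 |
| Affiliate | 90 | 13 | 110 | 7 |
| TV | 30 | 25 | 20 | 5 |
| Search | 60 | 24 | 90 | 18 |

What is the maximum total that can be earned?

4290

Order all 8 blocks by rate: TV/first 25 > Search/first 24 > Search/second 18 > Native/first 16 > Affiliate/first 13 > Affiliate/second 7 > TV/second 5 > Native/second 2.
TV first at 25: fill all 30 → 180 left.
Fill Search first block (60 at 24) → 120 left.
Search/second (18): +90 → 30 left.
Native/first: +30 of 70 at 16; pool empty.
Total = 25×30 + 24×60 + 18×90 + 16×30 = 4290.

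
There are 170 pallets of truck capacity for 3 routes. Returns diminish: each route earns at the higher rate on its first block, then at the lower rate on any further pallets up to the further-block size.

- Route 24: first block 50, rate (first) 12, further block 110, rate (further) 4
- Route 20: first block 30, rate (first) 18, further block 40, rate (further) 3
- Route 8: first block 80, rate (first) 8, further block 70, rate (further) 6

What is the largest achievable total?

Rank every tier by rate: Route 20/first 18 > Route 24/first 12 > Route 8/first 8 > Route 8/second 6 > Route 24/second 4 > Route 20/second 3.
Route 20/first (18): +30 ; 140 left.
Route 24/first (12): +50 ; 90 left.
Fill Route 8 first block (80 at 8) ; 10 left.
Route 8/second: +10 of 70 at 6; pool empty.
Total = 18×30 + 12×50 + 8×80 + 6×10 = 1840.

1840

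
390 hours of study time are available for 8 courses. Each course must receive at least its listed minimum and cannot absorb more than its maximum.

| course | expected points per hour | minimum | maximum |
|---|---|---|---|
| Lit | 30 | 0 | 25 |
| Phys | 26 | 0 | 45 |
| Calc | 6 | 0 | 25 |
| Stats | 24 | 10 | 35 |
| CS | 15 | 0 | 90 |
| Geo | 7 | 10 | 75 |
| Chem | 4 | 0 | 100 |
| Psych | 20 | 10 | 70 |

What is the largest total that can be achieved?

6285

Meeting every minimum uses 0+0+0+10+0+10+0+10 = 30 hours, leaving 360.
Rank by expected points per hour: Lit 30 > Phys 26 > Stats 24 > Psych 20 > CS 15 > Geo 7 > Calc 6 > Chem 4.
Give Lit 25 more to hit its cap of 25 → 335 left.
Phys takes 45 more to reach its cap of 45 → 290 left.
Stats takes 25 more to reach its cap of 35 → 265 left.
Psych: +60 to 70 (cap) → 205 left.
CS takes 90 more to reach its cap of 90 → 115 left.
Give Geo 65 more to hit its cap of 75 → 50 left.
Calc: +25 to 25 (cap) → 25 left.
Only 25 left; Chem takes them to reach 25.
Total = 30×25 + 26×45 + 6×25 + 24×35 + 15×90 + 7×75 + 4×25 + 20×70 = 6285.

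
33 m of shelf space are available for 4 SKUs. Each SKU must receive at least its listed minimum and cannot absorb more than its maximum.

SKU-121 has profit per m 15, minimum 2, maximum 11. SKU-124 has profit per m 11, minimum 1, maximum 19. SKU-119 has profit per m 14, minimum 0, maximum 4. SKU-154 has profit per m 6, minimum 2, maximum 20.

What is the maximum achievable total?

Meeting every minimum uses 2+1+0+2 = 5 m, leaving 28.
Rank by profit per m: SKU-121 15 > SKU-119 14 > SKU-124 11 > SKU-154 6.
SKU-121: +9 to 11 (cap) → 19 left.
Give SKU-119 4 more to hit its cap of 4 → 15 left.
Only 15 left; SKU-124 takes them to reach 16.
Total = 15×11 + 11×16 + 14×4 + 6×2 = 409.

409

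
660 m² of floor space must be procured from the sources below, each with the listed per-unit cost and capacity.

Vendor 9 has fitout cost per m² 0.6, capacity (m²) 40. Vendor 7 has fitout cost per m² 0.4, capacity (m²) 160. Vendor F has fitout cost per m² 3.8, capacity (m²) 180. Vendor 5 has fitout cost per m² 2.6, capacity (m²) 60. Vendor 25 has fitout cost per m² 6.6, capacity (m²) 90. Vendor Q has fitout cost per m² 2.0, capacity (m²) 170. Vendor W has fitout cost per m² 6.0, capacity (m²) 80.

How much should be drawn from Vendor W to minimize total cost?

Cheapest first:
Vendor 7 at 0.4: take all 160 m² → 500 still needed.
Take 40 from Vendor 9 at 0.6 → need 460 more.
Vendor Q at 2.0: take all 170 m² → 290 still needed.
Vendor 5 (2.6): use full 60 → 230 m² to go.
Vendor F (3.8): use full 180 → 50 m² to go.
Vendor W at 6.0: take 50 of its 80 → requirement met.
Vendor 25: unused.

50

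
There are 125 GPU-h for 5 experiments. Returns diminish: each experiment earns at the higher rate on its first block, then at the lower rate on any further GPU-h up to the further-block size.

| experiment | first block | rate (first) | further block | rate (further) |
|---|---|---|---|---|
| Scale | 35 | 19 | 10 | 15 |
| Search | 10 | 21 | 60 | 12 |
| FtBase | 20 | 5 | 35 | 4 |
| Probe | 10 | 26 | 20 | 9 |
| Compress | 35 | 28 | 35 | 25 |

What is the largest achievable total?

Rank every tier by rate: Compress/tier1 28 > Probe/tier1 26 > Compress/tier2 25 > Search/tier1 21 > Scale/tier1 19 > Scale/tier2 15 > Search/tier2 12 > Probe/tier2 9 > FtBase/tier1 5 > FtBase/tier2 4.
Compress/tier1 (28): +35 ; 90 left.
Probe/tier1 (26): +10 ; 80 left.
Fill Compress tier2 block (35 at 25) ; 45 left.
Fill Search tier1 block (10 at 21) ; 35 left.
Scale/tier1 (19): +35 ; 0 left.
Total = 28×35 + 26×10 + 25×35 + 21×10 + 19×35 = 2990.

2990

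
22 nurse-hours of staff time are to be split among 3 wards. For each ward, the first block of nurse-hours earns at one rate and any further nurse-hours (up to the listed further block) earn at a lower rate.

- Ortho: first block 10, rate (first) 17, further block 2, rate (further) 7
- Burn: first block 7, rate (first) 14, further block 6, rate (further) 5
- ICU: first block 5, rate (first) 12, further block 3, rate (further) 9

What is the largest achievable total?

328

Rank every tier by rate: Ortho/first 17 > Burn/first 14 > ICU/first 12 > ICU/second 9 > Ortho/second 7 > Burn/second 5.
Fill Ortho first block (10 at 17) → 12 left.
Fill Burn first block (7 at 14) → 5 left.
ICU/first (12): +5 → 0 left.
Total = 17×10 + 14×7 + 12×5 = 328.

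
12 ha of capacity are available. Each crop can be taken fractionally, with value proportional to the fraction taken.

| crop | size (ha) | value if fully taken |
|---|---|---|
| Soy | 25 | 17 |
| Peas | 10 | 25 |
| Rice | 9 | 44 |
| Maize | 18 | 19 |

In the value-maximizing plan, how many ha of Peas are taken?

Sort by value density: Rice 44/9≈4.89, Peas 25/10≈2.5, Maize 19/18≈1.06, Soy 17/25≈0.68.
Take all of Rice (9 ha, value 44) → 3 ha left.
3 ha left: a 3/10 share of Peas gives 25×3/10 = 7.5.

3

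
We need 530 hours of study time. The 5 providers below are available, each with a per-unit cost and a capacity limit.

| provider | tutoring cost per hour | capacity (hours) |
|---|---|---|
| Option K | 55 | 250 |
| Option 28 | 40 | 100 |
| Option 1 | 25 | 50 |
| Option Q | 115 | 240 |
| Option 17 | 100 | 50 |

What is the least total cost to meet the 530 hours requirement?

33200

Fill from the cheapest provider first.
Take 50 from Option 1 at 25 ; need 480 more.
Option 28 (40): use full 100 ; 380 hours to go.
Option K at 55: take all 250 hours ; 130 still needed.
Option 17 (100): use full 50 ; 80 hours to go.
Option Q (115): take the remaining 80 ; done.
Cost = 50×25 + 100×40 + 250×55 + 50×100 + 80×115 = 33200.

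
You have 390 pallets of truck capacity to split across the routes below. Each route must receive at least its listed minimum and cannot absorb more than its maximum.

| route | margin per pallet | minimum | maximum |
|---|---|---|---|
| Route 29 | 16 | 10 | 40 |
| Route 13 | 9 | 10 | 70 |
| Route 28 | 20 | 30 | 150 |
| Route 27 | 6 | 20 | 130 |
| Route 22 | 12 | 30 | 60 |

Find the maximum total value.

Meeting every minimum uses 10+10+30+20+30 = 100 pallets, leaving 290.
Order the routes by margin per pallet: Route 28 20 > Route 29 16 > Route 22 12 > Route 13 9 > Route 27 6.
Route 28 takes 120 more to reach its cap of 150 — 170 left.
Route 29 takes 30 more to reach its cap of 40 — 140 left.
Route 22 takes 30 more to reach its cap of 60 — 110 left.
Route 13: +60 to 70 (cap) — 50 left.
Route 27: +50 (room for 110) → 70. Pool exhausted.
Total = 16×40 + 9×70 + 20×150 + 6×70 + 12×60 = 5410.

5410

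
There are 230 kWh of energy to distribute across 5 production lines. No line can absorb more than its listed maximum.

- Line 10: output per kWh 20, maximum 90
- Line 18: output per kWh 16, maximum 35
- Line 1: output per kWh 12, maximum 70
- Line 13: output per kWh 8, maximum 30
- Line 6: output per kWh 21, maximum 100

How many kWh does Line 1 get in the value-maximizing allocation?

Highest output per kWh first: Line 6 21 > Line 10 20 > Line 18 16 > Line 1 12 > Line 13 8.
Line 6: +100 to 100 (cap) → 130 left.
Line 10 takes 90 to reach its cap of 90 → 40 left.
Line 18 takes 35 to reach its cap of 35 → 5 left.
Only 5 left; Line 1 takes them to reach 5.

5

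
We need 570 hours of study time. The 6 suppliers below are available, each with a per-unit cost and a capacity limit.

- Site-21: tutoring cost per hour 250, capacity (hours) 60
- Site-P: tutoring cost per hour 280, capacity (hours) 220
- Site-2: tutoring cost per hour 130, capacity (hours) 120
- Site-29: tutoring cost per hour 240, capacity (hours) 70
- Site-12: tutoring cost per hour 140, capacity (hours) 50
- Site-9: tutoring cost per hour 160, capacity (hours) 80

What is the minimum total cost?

120400

Use suppliers in increasing cost order.
Take 120 from Site-2 at 130 ; need 450 more.
Take 50 from Site-12 at 140 ; need 400 more.
Take 80 from Site-9 at 160 ; need 320 more.
Site-29 (240): use full 70 ; 250 hours to go.
Take 60 from Site-21 at 250 ; need 190 more.
Site-P (280): take the remaining 190 ; done.
Cost = 120×130 + 50×140 + 80×160 + 70×240 + 60×250 + 190×280 = 120400.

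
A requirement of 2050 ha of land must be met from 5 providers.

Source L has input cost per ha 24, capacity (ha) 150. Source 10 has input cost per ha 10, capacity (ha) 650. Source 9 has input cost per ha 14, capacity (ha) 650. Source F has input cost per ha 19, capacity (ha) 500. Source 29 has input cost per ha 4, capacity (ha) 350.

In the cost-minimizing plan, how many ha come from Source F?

400

Use providers in increasing cost order.
Take 350 from Source 29 at 4 — need 1700 more.
Take 650 from Source 10 at 10 — need 1050 more.
Source 9 (14): use full 650 — 400 ha to go.
Source F at 19: take 400 of its 500 — requirement met.
Source L: unused.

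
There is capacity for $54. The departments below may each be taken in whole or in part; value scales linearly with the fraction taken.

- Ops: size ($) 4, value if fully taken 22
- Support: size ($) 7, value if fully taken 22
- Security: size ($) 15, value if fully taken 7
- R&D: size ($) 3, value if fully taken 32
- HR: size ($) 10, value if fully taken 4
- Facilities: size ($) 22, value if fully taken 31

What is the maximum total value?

115.2

Rank by value-to-size ratio: R&D 32/3≈10.7, Ops 22/4≈5.5, Support 22/7≈3.14, Facilities 31/22≈1.41, Security 7/15≈0.467, HR 4/10≈0.4.
All 3 $ of R&D fit (value 32) → 51 remain.
Take all of Ops (4 $, value 22) → 47 $ left.
Support: take in full, 7 $ for value 22 → 40 left.
Facilities: take in full, 22 $ for value 31 → 18 left.
All 15 $ of Security fit (value 7) → 3 remain.
Fill the last 3 $ with part of HR: 3/10 of it earns 1.2.
Total value = 115.2.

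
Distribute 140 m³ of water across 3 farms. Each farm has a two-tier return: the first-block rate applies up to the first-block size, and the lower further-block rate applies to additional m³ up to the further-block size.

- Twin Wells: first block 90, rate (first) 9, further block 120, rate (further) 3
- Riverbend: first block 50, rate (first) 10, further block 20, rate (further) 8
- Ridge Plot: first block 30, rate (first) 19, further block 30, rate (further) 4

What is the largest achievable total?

1610

Order all 6 blocks by rate: Ridge Plot/T1 19 > Riverbend/T1 10 > Twin Wells/T1 9 > Riverbend/T2 8 > Ridge Plot/T2 4 > Twin Wells/T2 3.
Ridge Plot/T1 (19): +30 → 110 left.
Riverbend T1 at 10: fill all 50 → 60 left.
Twin Wells/T1: +60 of 90 at 9; pool empty.
Total = 19×30 + 10×50 + 9×60 = 1610.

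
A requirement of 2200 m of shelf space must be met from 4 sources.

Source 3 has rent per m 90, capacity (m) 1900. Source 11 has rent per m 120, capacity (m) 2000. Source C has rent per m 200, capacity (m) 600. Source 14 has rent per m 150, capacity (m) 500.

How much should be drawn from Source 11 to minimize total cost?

300

Fill from the cheapest source first.
Source 3 (90): use full 1900 → 300 m to go.
Source 11 at 120: take 300 of its 2000 → requirement met.
Source 14, Source C: unused.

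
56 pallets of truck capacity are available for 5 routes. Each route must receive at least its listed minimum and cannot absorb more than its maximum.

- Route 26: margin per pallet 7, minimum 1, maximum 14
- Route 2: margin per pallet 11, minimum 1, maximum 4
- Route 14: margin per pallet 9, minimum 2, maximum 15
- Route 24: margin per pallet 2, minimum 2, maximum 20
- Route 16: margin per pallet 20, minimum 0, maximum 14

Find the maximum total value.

575

Meeting every minimum uses 1+1+2+2+0 = 6 pallets, leaving 50.
Order the routes by margin per pallet: Route 16 20 > Route 2 11 > Route 14 9 > Route 26 7 > Route 24 2.
Route 16: +14 to 14 (cap) — 36 left.
Give Route 2 3 more to hit its cap of 4 — 33 left.
Route 14: +13 to 15 (cap) — 20 left.
Give Route 26 13 more to hit its cap of 14 — 7 left.
Only 7 left; Route 24 takes them to reach 9.
Total = 7×14 + 11×4 + 9×15 + 2×9 + 20×14 = 575.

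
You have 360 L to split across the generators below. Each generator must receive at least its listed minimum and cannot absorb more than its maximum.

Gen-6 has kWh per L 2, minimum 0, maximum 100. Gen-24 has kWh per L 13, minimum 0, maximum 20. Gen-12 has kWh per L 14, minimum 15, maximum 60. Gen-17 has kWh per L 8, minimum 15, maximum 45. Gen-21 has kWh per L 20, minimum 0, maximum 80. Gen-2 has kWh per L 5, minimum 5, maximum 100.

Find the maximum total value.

3670

Meeting every minimum uses 0+0+15+15+0+5 = 35 L, leaving 325.
Rank by kWh per L: Gen-21 20 > Gen-12 14 > Gen-24 13 > Gen-17 8 > Gen-2 5 > Gen-6 2.
Gen-21 takes 80 more to reach its cap of 80 → 245 left.
Give Gen-12 45 more to hit its cap of 60 → 200 left.
Give Gen-24 20 more to hit its cap of 20 → 180 left.
Gen-17 takes 30 more to reach its cap of 45 → 150 left.
Gen-2 takes 95 more to reach its cap of 100 → 55 left.
Gen-6: +55 (room for 100) → 55. Pool exhausted.
Total = 2×55 + 13×20 + 14×60 + 8×45 + 20×80 + 5×100 = 3670.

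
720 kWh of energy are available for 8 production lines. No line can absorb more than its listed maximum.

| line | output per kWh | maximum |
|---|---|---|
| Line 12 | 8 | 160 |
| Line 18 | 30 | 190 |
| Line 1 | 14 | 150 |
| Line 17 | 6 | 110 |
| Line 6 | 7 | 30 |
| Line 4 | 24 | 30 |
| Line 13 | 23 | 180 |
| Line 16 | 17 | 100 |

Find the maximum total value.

14920

Highest output per kWh first: Line 18 30 > Line 4 24 > Line 13 23 > Line 16 17 > Line 1 14 > Line 12 8 > Line 6 7 > Line 17 6.
Give Line 18 190 to hit its cap of 190 — 530 left.
Give Line 4 30 to hit its cap of 30 — 500 left.
Give Line 13 180 to hit its cap of 180 — 320 left.
Give Line 16 100 to hit its cap of 100 — 220 left.
Line 1 takes 150 to reach its cap of 150 — 70 left.
Only 70 left; Line 12 takes them to reach 70.
Total = 8×70 + 30×190 + 14×150 + 24×30 + 23×180 + 17×100 = 14920.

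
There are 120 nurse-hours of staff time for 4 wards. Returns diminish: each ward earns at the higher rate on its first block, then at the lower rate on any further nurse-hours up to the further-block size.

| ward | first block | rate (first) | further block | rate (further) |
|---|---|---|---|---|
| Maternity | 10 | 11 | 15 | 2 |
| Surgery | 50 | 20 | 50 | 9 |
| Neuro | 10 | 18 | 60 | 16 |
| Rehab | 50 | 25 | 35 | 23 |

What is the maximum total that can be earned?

Order all 8 blocks by rate: Rehab/tier1 25 > Rehab/tier2 23 > Surgery/tier1 20 > Neuro/tier1 18 > Neuro/tier2 16 > Maternity/tier1 11 > Surgery/tier2 9 > Maternity/tier2 2.
Rehab/tier1 (25): +50 — 70 left.
Rehab tier2 at 23: fill all 35 — 35 left.
Surgery/tier1: +35 of 50 at 20; pool empty.
Total = 25×50 + 23×35 + 20×35 = 2755.

2755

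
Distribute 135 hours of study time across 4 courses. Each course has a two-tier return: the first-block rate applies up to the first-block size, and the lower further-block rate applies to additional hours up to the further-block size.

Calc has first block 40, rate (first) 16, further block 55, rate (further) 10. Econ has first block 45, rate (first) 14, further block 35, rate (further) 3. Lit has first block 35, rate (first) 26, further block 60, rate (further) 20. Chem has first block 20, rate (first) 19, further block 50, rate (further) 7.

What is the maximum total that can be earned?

2810

Order all 8 blocks by rate: Lit/T1 26 > Lit/T2 20 > Chem/T1 19 > Calc/T1 16 > Econ/T1 14 > Calc/T2 10 > Chem/T2 7 > Econ/T2 3.
Lit T1 at 26: fill all 35 ; 100 left.
Lit T2 at 20: fill all 60 ; 40 left.
Chem T1 at 19: fill all 20 ; 20 left.
Calc/T1: +20 of 40 at 16; pool empty.
Total = 26×35 + 20×60 + 19×20 + 16×20 = 2810.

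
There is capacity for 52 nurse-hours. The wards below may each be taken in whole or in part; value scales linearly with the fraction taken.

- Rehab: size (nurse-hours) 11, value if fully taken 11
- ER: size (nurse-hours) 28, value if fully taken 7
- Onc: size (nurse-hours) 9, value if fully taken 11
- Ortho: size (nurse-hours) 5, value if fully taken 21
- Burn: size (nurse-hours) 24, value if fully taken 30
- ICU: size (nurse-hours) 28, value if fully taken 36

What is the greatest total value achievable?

80.75

Best value per unit of size first: Ortho 21/5≈4.2, ICU 36/28≈1.29, Burn 30/24≈1.25, Onc 11/9≈1.22, Rehab 11/11≈1, ER 7/28≈0.25.
All 5 nurse-hours of Ortho fit (value 21) ; 47 remain.
Take all of ICU (28 nurse-hours, value 36) ; 19 nurse-hours left.
Only 19 nurse-hours remain; take 19/24 of Burn for value 30×19/24 = 23.75.
Total value = 80.75.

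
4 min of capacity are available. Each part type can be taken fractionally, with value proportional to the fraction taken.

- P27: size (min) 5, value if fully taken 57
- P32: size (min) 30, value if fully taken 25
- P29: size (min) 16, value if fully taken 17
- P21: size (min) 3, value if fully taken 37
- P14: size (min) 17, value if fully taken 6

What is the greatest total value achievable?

48.4

Best value per unit of size first: P21 37/3≈12.3, P27 57/5≈11.4, P29 17/16≈1.06, P32 25/30≈0.833, P14 6/17≈0.353.
All 3 min of P21 fit (value 37) — 1 remain.
1 min left: a 1/5 share of P27 gives 57×1/5 = 11.4.
Total value = 48.4.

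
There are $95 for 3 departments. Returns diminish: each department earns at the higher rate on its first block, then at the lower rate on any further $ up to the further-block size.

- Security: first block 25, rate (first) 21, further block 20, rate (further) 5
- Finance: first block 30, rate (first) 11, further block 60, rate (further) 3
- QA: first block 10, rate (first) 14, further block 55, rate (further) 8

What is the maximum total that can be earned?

1235

Rank every tier by rate: Security/first 21 > QA/first 14 > Finance/first 11 > QA/second 8 > Security/second 5 > Finance/second 3.
Security/first (21): +25 ; 70 left.
QA/first (14): +10 ; 60 left.
Fill Finance first block (30 at 11) ; 30 left.
QA/second: +30 of 55 at 8; pool empty.
Total = 21×25 + 14×10 + 11×30 + 8×30 = 1235.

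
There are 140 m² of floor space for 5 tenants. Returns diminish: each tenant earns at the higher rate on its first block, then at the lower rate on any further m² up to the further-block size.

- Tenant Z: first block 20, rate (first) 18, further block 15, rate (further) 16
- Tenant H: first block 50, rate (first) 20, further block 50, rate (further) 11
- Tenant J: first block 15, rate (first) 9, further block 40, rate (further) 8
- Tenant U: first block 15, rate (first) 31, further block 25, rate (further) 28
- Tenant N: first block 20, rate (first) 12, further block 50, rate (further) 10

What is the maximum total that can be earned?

Order all 10 blocks by rate: Tenant U/first 31 > Tenant U/second 28 > Tenant H/first 20 > Tenant Z/first 18 > Tenant Z/second 16 > Tenant N/first 12 > Tenant H/second 11 > Tenant N/second 10 > Tenant J/first 9 > Tenant J/second 8.
Tenant U first at 31: fill all 15 ; 125 left.
Tenant U second at 28: fill all 25 ; 100 left.
Fill Tenant H first block (50 at 20) ; 50 left.
Fill Tenant Z first block (20 at 18) ; 30 left.
Fill Tenant Z second block (15 at 16) ; 15 left.
Tenant N/first: +15 of 20 at 12; pool empty.
Total = 31×15 + 28×25 + 20×50 + 18×20 + 16×15 + 12×15 = 2945.

2945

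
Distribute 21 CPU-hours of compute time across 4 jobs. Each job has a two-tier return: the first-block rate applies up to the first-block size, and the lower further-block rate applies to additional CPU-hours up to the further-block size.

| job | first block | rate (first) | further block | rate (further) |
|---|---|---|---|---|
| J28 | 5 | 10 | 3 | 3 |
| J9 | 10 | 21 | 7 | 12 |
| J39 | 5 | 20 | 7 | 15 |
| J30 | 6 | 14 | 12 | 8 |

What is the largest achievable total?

Order all 8 blocks by rate: J9/tier1 21 > J39/tier1 20 > J39/tier2 15 > J30/tier1 14 > J9/tier2 12 > J28/tier1 10 > J30/tier2 8 > J28/tier2 3.
J9/tier1 (21): +10 ; 11 left.
J39/tier1 (20): +5 ; 6 left.
J39 tier2 at 15: only 6 left, fill 6.
Total = 21×10 + 20×5 + 15×6 = 400.

400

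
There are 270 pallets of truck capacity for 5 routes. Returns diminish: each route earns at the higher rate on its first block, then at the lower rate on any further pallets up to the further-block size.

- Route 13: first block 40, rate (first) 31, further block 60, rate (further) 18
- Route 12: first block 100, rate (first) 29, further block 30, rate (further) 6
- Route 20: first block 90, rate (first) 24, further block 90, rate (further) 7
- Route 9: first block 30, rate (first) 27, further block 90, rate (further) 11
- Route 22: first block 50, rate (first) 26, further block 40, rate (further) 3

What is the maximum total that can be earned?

7450

Treat each block as its own option and order by rate: Route 13/tier1 31 > Route 12/tier1 29 > Route 9/tier1 27 > Route 22/tier1 26 > Route 20/tier1 24 > Route 13/tier2 18 > Route 9/tier2 11 > Route 20/tier2 7 > Route 12/tier2 6 > Route 22/tier2 3.
Route 13 tier1 at 31: fill all 40 — 230 left.
Route 12 tier1 at 29: fill all 100 — 130 left.
Route 9 tier1 at 27: fill all 30 — 100 left.
Route 22/tier1 (26): +50 — 50 left.
Route 20/tier1: +50 of 90 at 24; pool empty.
Total = 31×40 + 29×100 + 27×30 + 26×50 + 24×50 = 7450.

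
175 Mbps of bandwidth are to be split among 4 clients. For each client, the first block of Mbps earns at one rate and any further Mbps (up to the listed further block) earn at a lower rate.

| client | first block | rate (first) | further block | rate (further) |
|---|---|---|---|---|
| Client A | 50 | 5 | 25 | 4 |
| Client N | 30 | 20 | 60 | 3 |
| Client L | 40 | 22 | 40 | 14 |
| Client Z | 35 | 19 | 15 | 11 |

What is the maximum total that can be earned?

Rank every tier by rate: Client L/first 22 > Client N/first 20 > Client Z/first 19 > Client L/second 14 > Client Z/second 11 > Client A/first 5 > Client A/second 4 > Client N/second 3.
Client L first at 22: fill all 40 ; 135 left.
Client N/first (20): +30 ; 105 left.
Client Z first at 19: fill all 35 ; 70 left.
Fill Client L second block (40 at 14) ; 30 left.
Client Z/second (11): +15 ; 15 left.
Client A first at 5: only 15 left, fill 15.
Total = 22×40 + 20×30 + 19×35 + 14×40 + 11×15 + 5×15 = 2945.

2945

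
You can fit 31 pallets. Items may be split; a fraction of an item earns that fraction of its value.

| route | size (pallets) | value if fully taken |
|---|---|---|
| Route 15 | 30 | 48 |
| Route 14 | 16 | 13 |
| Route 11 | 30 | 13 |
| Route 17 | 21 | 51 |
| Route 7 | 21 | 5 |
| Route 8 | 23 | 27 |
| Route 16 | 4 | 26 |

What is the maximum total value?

86.6

Rank by value-to-size ratio: Route 16 26/4≈6.5, Route 17 51/21≈2.43, Route 15 48/30≈1.6, Route 8 27/23≈1.17, Route 14 13/16≈0.812, Route 11 13/30≈0.433, Route 7 5/21≈0.238.
Take all of Route 16 (4 pallets, value 26) — 27 pallets left.
All 21 pallets of Route 17 fit (value 51) — 6 remain.
Fill the last 6 pallets with part of Route 15: 6/30 of it earns 9.6.
Total value = 86.6.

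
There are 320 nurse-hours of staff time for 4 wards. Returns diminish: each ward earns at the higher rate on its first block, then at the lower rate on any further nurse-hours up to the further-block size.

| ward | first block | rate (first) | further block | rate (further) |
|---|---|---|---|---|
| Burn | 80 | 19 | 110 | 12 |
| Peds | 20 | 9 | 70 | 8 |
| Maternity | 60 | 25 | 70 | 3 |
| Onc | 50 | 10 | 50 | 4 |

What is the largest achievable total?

5020

Treat each block as its own option and order by rate: Maternity/first 25 > Burn/first 19 > Burn/second 12 > Onc/first 10 > Peds/first 9 > Peds/second 8 > Onc/second 4 > Maternity/second 3.
Fill Maternity first block (60 at 25) — 260 left.
Burn/first (19): +80 — 180 left.
Burn/second (12): +110 — 70 left.
Fill Onc first block (50 at 10) — 20 left.
Peds/first (9): +20 — 0 left.
Total = 25×60 + 19×80 + 12×110 + 10×50 + 9×20 = 5020.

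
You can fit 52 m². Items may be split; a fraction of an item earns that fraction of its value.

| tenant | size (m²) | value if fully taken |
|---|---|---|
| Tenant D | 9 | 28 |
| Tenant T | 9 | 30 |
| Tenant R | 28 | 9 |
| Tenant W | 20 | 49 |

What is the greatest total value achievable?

Rank by value-to-size ratio: Tenant T 30/9≈3.33, Tenant D 28/9≈3.11, Tenant W 49/20≈2.45, Tenant R 9/28≈0.321.
Tenant T: take in full, 9 m² for value 30 — 43 left.
All 9 m² of Tenant D fit (value 28) — 34 remain.
Take all of Tenant W (20 m², value 49) — 14 m² left.
Only 14 m² remain; take 14/28 of Tenant R for value 9×14/28 = 4.5.
Total value = 111.5.

111.5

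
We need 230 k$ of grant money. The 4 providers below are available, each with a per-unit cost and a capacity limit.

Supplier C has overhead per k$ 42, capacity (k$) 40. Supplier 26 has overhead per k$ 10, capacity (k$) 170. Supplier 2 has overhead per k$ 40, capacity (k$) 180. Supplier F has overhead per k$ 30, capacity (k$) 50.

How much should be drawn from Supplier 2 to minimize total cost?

Use providers in increasing cost order.
Take 170 from Supplier 26 at 10 → need 60 more.
Take 50 from Supplier F at 30 → need 10 more.
Supplier 2 at 40: take 10 of its 180 → requirement met.
Supplier C: unused.

10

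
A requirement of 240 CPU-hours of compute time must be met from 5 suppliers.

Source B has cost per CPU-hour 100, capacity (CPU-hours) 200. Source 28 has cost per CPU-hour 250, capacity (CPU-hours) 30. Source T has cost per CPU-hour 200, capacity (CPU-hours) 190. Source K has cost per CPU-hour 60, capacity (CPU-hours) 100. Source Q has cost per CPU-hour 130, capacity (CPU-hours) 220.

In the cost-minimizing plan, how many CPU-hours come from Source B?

Fill from the cheapest supplier first.
Source K (60): use full 100 → 140 CPU-hours to go.
Source B at 100: take 140 of its 200 → requirement met.
Source Q, Source T, Source 28: unused.

140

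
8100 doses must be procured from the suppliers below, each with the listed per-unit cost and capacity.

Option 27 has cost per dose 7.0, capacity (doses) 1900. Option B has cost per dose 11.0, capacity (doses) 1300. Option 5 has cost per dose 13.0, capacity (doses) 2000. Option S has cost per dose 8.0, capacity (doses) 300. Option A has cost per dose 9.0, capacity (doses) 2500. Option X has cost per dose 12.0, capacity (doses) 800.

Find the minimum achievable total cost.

Cheapest first:
Take 1900 from Option 27 at 7.0 → need 6200 more.
Option S at 8.0: take all 300 doses → 5900 still needed.
Take 2500 from Option A at 9.0 → need 3400 more.
Option B (11.0): use full 1300 → 2100 doses to go.
Take 800 from Option X at 12.0 → need 1300 more.
Take 1300 from Option 5 at 13.0 to finish.
Cost = 1900×7.0 + 300×8.0 + 2500×9.0 + 1300×11.0 + 800×12.0 + 1300×13.0 = 79000.

79000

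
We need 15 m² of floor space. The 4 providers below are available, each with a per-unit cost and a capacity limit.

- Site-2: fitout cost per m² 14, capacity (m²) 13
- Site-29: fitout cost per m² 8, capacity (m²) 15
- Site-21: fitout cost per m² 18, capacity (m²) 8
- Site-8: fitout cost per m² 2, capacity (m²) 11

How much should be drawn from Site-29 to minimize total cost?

4

Use providers in increasing cost order.
Site-8 (2): use full 11 → 4 m² to go.
Site-29 at 8: take 4 of its 15 → requirement met.
Site-2, Site-21: unused.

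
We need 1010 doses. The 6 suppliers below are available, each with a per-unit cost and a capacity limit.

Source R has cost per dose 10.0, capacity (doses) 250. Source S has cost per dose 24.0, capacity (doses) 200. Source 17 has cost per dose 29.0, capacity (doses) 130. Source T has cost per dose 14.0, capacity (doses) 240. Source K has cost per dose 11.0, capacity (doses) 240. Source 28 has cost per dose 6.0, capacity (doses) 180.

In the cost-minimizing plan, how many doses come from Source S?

100

Fill from the cheapest supplier first.
Source 28 at 6.0: take all 180 doses → 830 still needed.
Source R at 10.0: take all 250 doses → 580 still needed.
Source K at 11.0: take all 240 doses → 340 still needed.
Take 240 from Source T at 14.0 → need 100 more.
Take 100 from Source S at 24.0 to finish.
Source 17: unused.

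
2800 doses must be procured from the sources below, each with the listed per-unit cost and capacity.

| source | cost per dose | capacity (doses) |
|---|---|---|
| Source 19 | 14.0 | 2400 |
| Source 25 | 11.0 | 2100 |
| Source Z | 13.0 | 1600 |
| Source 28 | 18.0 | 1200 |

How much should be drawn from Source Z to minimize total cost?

Use sources in increasing cost order.
Source 25 at 11.0: take all 2100 doses → 700 still needed.
Source Z at 13.0: take 700 of its 1600 → requirement met.
Source 19, Source 28: unused.

700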